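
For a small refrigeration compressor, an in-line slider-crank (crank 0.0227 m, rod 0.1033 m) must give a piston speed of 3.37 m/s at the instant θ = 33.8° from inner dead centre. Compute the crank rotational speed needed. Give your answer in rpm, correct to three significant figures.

For an in-line slider-crank, |v_piston| = rω|sinθ|·[1 + r cosθ/√(L² − r² sin²θ)].
With r = 0.0227 m, L = 0.1033 m, θ = 33.8°: the bracketed kinematic factor |dx/dθ| = 0.014951 m.
ω = v/|dx/dθ| = 3.37/0.014951 = 225.4 rad/s.
N = 60ω/(2π) = 2152.4 rpm.

2150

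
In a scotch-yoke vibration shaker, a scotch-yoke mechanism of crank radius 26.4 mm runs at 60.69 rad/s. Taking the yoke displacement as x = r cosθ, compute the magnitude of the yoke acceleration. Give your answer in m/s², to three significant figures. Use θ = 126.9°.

58.4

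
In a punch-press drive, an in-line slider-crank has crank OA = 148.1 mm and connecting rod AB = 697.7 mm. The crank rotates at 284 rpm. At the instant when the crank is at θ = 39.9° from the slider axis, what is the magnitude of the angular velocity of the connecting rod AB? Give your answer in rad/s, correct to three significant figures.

ω = 29.74 rad/s (converted from 284 rpm).
The rod makes angle φ with the slider axis where L sinφ = r sinθ; differentiating, L cosφ·φ̇ = r ω cosθ.
L cosφ = √(L² − r² sin²θ) = 0.6912 m.
|ω_rod| = r ω |cosθ| / √(L² − r² sin²θ) = 0.1481·29.74·0.76717/0.6912 = 4.8886 rad/s.

4.89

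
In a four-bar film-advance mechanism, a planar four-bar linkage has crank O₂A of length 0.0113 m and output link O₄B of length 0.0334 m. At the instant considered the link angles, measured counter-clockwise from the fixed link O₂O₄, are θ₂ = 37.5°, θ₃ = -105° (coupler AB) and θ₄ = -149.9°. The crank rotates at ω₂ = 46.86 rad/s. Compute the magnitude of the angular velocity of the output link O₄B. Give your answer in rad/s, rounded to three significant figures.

ω₂ = 46.86 rad/s
Differentiating the loop-closure r₂e^{iθ₂}+r₃e^{iθ₃}=r₁+r₄e^{iθ₄} gives r₂ω₂e^{iθ₂}+r₃ω₃e^{iθ₃}=r₄ω₄e^{iθ₄}.
Eliminating the other unknown: ω₄ = r₂ω₂ sin(θ₂−θ₃) / [r₄ sin(θ₄−θ₃)].
Numerator sine = +0.60876; denominator sine = -0.70587.
Result = 0.0113·46.86·(+0.60876) / (0.0334·(-0.70587)) = -13.673 rad/s; magnitude 13.673 rad/s.

13.7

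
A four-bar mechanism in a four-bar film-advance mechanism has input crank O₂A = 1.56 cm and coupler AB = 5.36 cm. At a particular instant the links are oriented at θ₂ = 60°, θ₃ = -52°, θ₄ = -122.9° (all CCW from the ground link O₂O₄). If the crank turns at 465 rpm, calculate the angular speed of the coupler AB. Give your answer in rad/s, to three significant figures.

ω₂ = 48.69 rad/s (from 465 rpm).
Differentiating the loop-closure r₂e^{iθ₂}+r₃e^{iθ₃}=r₁+r₄e^{iθ₄} gives r₂ω₂e^{iθ₂}+r₃ω₃e^{iθ₃}=r₄ω₄e^{iθ₄}.
Eliminating the other unknown: ω₃ = r₂ω₂ sin(θ₄−θ₂) / [r₃ sin(θ₃−θ₄)].
Numerator sine = +0.05059; denominator sine = +0.94495.
Result = 0.0156·48.69·(+0.05059) / (0.0536·(+0.94495)) = +0.75879 rad/s; magnitude 0.75879 rad/s.

0.759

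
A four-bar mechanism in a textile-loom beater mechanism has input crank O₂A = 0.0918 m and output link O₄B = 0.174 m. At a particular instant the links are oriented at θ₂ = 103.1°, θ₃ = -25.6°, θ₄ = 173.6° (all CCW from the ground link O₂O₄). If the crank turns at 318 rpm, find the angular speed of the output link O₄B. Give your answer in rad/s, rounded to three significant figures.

41.7

ω₂ = 33.3 rad/s (from 318 rpm).
Differentiating the loop-closure r₂e^{iθ₂}+r₃e^{iθ₃}=r₁+r₄e^{iθ₄} gives r₂ω₂e^{iθ₂}+r₃ω₃e^{iθ₃}=r₄ω₄e^{iθ₄}.
Eliminating the other unknown: ω₄ = r₂ω₂ sin(θ₂−θ₃) / [r₄ sin(θ₄−θ₃)].
Numerator sine = +0.78043; denominator sine = -0.32887.
Result = 0.0918·33.3·(+0.78043) / (0.174·(-0.32887)) = -41.693 rad/s; magnitude 41.693 rad/s.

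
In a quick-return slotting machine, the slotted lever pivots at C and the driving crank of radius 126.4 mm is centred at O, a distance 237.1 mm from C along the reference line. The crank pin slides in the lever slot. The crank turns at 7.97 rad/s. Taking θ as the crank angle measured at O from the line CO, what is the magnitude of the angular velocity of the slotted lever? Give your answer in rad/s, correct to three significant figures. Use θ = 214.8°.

ω = 7.97 rad/s
Crank pin A relative to C: A = (d + r cosθ, r sinθ); lever angle φ = atan2(r sinθ, d + r cosθ).
Differentiating tanφ: φ̇ = rω(d cosθ + r)/(d² + r² + 2dr cosθ).
d² + r² + 2dr cosθ = |CA|² = 0.0229746 m²;  d cosθ + r = -0.068294 m.
|ω_lever| = |0.1264·7.97·-0.068294| / 0.0229746 = 2.9946 rad/s.

2.99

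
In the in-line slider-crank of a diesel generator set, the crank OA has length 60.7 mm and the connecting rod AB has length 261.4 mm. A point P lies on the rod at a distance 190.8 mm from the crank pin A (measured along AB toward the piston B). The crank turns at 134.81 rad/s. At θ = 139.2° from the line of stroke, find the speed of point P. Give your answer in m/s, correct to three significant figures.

4.94

ω = 134.8 rad/s.  Crank-pin speed |V_A| = rω = 8.183 m/s, perpendicular to OA.
Rod angle: sinφ = −(r/L) sinθ ⇒ φ = -8.727°; ω_rod = −rω cosθ/√(L²−r²sin²θ) = +23.975 rad/s.
V_P = V_A + ω_rod × AP, with AP = 0.1908 m along the rod.
Components: V_Px = −rω sinθ − a·ω_rod·sinφ = -4.6528 m/s;  V_Py = rω cosθ + a·ω_rod·cosφ = -1.673 m/s.
|V_P| = √(V_Px² + V_Py²) = 4.9445 m/s.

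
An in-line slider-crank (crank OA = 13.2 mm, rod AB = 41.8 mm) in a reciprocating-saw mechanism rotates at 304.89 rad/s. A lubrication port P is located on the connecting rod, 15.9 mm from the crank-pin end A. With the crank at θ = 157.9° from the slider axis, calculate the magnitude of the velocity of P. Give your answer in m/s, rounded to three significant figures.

ω = 304.9 rad/s.  Crank-pin speed |V_A| = rω = 4.0245 m/s, perpendicular to OA.
Rod angle: sinφ = −(r/L) sinθ ⇒ φ = -6.823°; ω_rod = −rω cosθ/√(L²−r²sin²θ) = +89.843 rad/s.
V_P = V_A + ω_rod × AP, with AP = 0.0159 m along the rod.
Components: V_Px = −rω sinθ − a·ω_rod·sinφ = -1.3444 m/s;  V_Py = rω cosθ + a·ω_rod·cosφ = -2.3105 m/s.
|V_P| = √(V_Px² + V_Py²) = 2.6731 m/s.

2.67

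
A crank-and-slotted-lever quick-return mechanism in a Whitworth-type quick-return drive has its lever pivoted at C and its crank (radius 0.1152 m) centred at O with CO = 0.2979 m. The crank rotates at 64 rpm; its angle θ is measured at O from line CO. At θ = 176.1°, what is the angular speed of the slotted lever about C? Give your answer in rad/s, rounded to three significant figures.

ω = 6.702 rad/s (from 64 rpm).
Crank pin A relative to C: A = (d + r cosθ, r sinθ); lever angle φ = atan2(r sinθ, d + r cosθ).
Differentiating tanφ: φ̇ = rω(d cosθ + r)/(d² + r² + 2dr cosθ).
d² + r² + 2dr cosθ = |CA|² = 0.0335382 m²;  d cosθ + r = -0.18201 m.
|ω_lever| = |0.1152·6.702·-0.18201| / 0.0335382 = 4.19 rad/s.

4.19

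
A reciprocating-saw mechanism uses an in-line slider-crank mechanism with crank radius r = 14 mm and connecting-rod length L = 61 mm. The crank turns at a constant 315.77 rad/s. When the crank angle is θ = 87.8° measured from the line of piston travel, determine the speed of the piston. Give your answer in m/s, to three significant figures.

ω = 315.8 rad/s
For an in-line slider-crank, x = r cosθ + √(L² − r² sin²θ), so v = −rω sinθ·[1 + r cosθ/√(L² − r² sin²θ)].
With r = 0.014 m, L = 0.061 m, θ = 87.8°: √(L² − r² sin²θ) = 0.059374 m.
v = −0.014·315.8·0.99926·[1 + 0.014·0.03839/0.059374] = -4.4575 m/s.
|v| = 4.4575 m/s.

4.46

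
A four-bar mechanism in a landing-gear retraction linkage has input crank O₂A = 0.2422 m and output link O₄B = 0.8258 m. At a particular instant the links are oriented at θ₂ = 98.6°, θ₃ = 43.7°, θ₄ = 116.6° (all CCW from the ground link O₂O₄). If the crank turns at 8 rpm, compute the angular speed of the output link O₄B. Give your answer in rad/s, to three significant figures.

ω₂ = 0.8378 rad/s (from 8 rpm).
Differentiating the loop-closure r₂e^{iθ₂}+r₃e^{iθ₃}=r₁+r₄e^{iθ₄} gives r₂ω₂e^{iθ₂}+r₃ω₃e^{iθ₃}=r₄ω₄e^{iθ₄}.
Eliminating the other unknown: ω₄ = r₂ω₂ sin(θ₂−θ₃) / [r₄ sin(θ₄−θ₃)].
Numerator sine = +0.81815; denominator sine = +0.95579.
Result = 0.2422·0.8378·(+0.81815) / (0.8258·(+0.95579)) = +0.21032 rad/s; magnitude 0.21032 rad/s.

0.210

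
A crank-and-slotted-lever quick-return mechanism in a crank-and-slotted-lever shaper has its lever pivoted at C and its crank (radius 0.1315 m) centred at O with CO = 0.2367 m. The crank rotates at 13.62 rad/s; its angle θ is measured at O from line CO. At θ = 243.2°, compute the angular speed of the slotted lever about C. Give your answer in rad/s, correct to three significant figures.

0.981

ω = 13.62 rad/s
Crank pin A relative to C: A = (d + r cosθ, r sinθ); lever angle φ = atan2(r sinθ, d + r cosθ).
Differentiating tanφ: φ̇ = rω(d cosθ + r)/(d² + r² + 2dr cosθ).
d² + r² + 2dr cosθ = |CA|² = 0.0452511 m²;  d cosθ + r = +0.024777 m.
|ω_lever| = |0.1315·13.62·+0.024777| / 0.0452511 = 0.98068 rad/s.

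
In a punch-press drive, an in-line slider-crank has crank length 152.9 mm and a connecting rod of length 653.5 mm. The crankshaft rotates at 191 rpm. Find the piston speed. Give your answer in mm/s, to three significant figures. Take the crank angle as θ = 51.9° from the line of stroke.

2760

ω = 2π·191/60 = 20 rad/s
For an in-line slider-crank, x = r cosθ + √(L² − r² sin²θ), so v = −rω sinθ·[1 + r cosθ/√(L² − r² sin²θ)].
With r = 0.1529 m, L = 0.6535 m, θ = 51.9°: √(L² − r² sin²θ) = 0.64233 m.
v = −0.1529·20·0.78694·[1 + 0.1529·0.61704/0.64233] = -2.7601 m/s.
|v| = 2.7601 m/s = 2760.1 mm/s.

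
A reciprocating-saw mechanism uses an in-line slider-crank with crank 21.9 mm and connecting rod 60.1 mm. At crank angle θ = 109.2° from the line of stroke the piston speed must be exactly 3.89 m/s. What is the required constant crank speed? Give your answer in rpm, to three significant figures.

For an in-line slider-crank, |v_piston| = rω|sinθ|·[1 + r cosθ/√(L² − r² sin²θ)].
With r = 0.0219 m, L = 0.0601 m, θ = 109.2°: the bracketed kinematic factor |dx/dθ| = 0.018042 m.
ω = v/|dx/dθ| = 3.89/0.018042 = 215.61 rad/s.
N = 60ω/(2π) = 2058.9 rpm.

2060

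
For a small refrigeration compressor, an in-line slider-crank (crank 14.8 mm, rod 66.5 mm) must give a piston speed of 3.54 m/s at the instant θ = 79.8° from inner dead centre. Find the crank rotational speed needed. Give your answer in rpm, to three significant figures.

For an in-line slider-crank, |v_piston| = rω|sinθ|·[1 + r cosθ/√(L² − r² sin²θ)].
With r = 0.0148 m, L = 0.0665 m, θ = 79.8°: the bracketed kinematic factor |dx/dθ| = 0.015154 m.
ω = v/|dx/dθ| = 3.54/0.015154 = 233.59 rad/s.
N = 60ω/(2π) = 2230.7 rpm.

2230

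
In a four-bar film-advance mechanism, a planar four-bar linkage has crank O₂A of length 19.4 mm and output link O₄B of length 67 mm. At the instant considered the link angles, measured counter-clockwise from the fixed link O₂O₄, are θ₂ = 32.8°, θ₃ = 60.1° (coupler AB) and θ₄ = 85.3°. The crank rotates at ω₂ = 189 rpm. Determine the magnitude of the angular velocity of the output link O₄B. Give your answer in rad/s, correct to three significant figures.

6.17

ω₂ = 19.79 rad/s (from 189 rpm).
Differentiating the loop-closure r₂e^{iθ₂}+r₃e^{iθ₃}=r₁+r₄e^{iθ₄} gives r₂ω₂e^{iθ₂}+r₃ω₃e^{iθ₃}=r₄ω₄e^{iθ₄}.
Eliminating the other unknown: ω₄ = r₂ω₂ sin(θ₂−θ₃) / [r₄ sin(θ₄−θ₃)].
Numerator sine = -0.45865; denominator sine = +0.42578.
Result = 0.0194·19.79·(-0.45865) / (0.067·(+0.42578)) = -6.1732 rad/s; magnitude 6.1732 rad/s.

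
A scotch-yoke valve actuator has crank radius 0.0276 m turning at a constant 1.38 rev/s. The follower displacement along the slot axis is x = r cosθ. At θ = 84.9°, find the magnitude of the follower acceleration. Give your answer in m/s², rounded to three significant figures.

0.184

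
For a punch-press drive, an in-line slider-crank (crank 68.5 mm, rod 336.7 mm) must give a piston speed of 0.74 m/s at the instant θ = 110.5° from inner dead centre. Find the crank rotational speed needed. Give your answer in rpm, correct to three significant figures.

119

For an in-line slider-crank, |v_piston| = rω|sinθ|·[1 + r cosθ/√(L² − r² sin²θ)].
With r = 0.0685 m, L = 0.3367 m, θ = 110.5°: the bracketed kinematic factor |dx/dθ| = 0.059505 m.
ω = v/|dx/dθ| = 0.74/0.059505 = 12.436 rad/s.
N = 60ω/(2π) = 118.75 rpm.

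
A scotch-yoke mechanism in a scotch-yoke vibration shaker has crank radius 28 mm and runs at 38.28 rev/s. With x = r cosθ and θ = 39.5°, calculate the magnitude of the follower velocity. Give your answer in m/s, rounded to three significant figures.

4.28

ω = 240.5 rad/s (from 38.28 rev/s).
x = r cosθ ⇒ ẋ = −rω sinθ.
|v| = rω|sinθ| = 0.028·240.5·|sin 39.5°| = 4.2837 m/s.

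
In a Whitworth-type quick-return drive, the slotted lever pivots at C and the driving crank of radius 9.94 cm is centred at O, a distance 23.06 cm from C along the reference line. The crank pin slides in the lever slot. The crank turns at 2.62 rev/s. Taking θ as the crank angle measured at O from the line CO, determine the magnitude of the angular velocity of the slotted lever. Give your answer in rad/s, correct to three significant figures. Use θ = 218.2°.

4.95

ω = 16.46 rad/s (from 2.62 rev/s).
Crank pin A relative to C: A = (d + r cosθ, r sinθ); lever angle φ = atan2(r sinθ, d + r cosθ).
Differentiating tanφ: φ̇ = rω(d cosθ + r)/(d² + r² + 2dr cosθ).
d² + r² + 2dr cosθ = |CA|² = 0.0270305 m²;  d cosθ + r = -0.081819 m.
|ω_lever| = |0.0994·16.46·-0.081819| / 0.0270305 = 4.953 rad/s.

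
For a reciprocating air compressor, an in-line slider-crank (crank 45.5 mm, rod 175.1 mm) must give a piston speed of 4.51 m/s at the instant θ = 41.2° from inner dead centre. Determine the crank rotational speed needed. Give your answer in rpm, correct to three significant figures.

1200

For an in-line slider-crank, |v_piston| = rω|sinθ|·[1 + r cosθ/√(L² − r² sin²θ)].
With r = 0.0455 m, L = 0.1751 m, θ = 41.2°: the bracketed kinematic factor |dx/dθ| = 0.035918 m.
ω = v/|dx/dθ| = 4.51/0.035918 = 125.56 rad/s.
N = 60ω/(2π) = 1199.1 rpm.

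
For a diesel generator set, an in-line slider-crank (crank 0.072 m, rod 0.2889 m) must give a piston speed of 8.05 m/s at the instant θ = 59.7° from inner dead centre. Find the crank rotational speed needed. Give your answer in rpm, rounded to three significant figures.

For an in-line slider-crank, |v_piston| = rω|sinθ|·[1 + r cosθ/√(L² − r² sin²θ)].
With r = 0.072 m, L = 0.2889 m, θ = 59.7°: the bracketed kinematic factor |dx/dθ| = 0.070168 m.
ω = v/|dx/dθ| = 8.05/0.070168 = 114.72 rad/s.
N = 60ω/(2π) = 1095.5 rpm.

1100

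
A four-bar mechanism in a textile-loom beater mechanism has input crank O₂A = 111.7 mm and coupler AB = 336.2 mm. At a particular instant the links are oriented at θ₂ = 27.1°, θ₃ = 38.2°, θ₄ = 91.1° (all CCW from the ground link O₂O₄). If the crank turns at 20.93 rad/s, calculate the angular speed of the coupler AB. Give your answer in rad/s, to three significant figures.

7.84

ω₂ = 20.93 rad/s
Differentiating the loop-closure r₂e^{iθ₂}+r₃e^{iθ₃}=r₁+r₄e^{iθ₄} gives r₂ω₂e^{iθ₂}+r₃ω₃e^{iθ₃}=r₄ω₄e^{iθ₄}.
Eliminating the other unknown: ω₃ = r₂ω₂ sin(θ₄−θ₂) / [r₃ sin(θ₃−θ₄)].
Numerator sine = +0.89879; denominator sine = -0.79758.
Result = 0.1117·20.93·(+0.89879) / (0.3362·(-0.79758)) = -7.8363 rad/s; magnitude 7.8363 rad/s.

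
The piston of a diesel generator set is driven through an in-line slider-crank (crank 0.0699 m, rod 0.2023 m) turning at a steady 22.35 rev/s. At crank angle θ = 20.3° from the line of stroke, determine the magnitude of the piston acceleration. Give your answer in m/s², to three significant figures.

ω = 2π·22.4 = 140.4 rad/s
x(θ) = r cosθ + √(L² − r² sin²θ); with ω constant, a = ω²·d²x/dθ².
d²x/dθ² = −r cosθ − r²(cos2θ)/√u − r⁴ sin²2θ/(4u^{3/2}),  u = L² − r² sin²θ = 0.0403372 m².
Substituting r = 0.0699 m, L = 0.2023 m, θ = 20.3°: d²x/dθ² = -0.084342 m.
a = ω²·d²x/dθ² = (140.4)²·(-0.084342) = -1663.3 m/s²;  |a| = 1663.3 m/s².

1660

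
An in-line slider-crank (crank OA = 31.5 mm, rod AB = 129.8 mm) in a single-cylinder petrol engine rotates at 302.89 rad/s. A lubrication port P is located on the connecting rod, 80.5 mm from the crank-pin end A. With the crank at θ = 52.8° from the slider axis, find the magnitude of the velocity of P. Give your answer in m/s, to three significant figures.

8.59

ω = 302.9 rad/s.  Crank-pin speed |V_A| = rω = 9.541 m/s, perpendicular to OA.
Rod angle: sinφ = −(r/L) sinθ ⇒ φ = -11.146°; ω_rod = −rω cosθ/√(L²−r²sin²θ) = -45.296 rad/s.
V_P = V_A + ω_rod × AP, with AP = 0.0805 m along the rod.
Components: V_Px = −rω sinθ − a·ω_rod·sinφ = -8.3046 m/s;  V_Py = rω cosθ + a·ω_rod·cosφ = +2.191 m/s.
|V_P| = √(V_Px² + V_Py²) = 8.5887 m/s.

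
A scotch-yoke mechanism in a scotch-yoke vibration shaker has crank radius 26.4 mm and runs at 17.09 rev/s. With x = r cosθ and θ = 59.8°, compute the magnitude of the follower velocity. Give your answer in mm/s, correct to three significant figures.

2450

ω = 107.4 rad/s (from 17.09 rev/s).
x = r cosθ ⇒ ẋ = −rω sinθ.
|v| = rω|sinθ| = 0.0264·107.4·|sin 59.8°| = 2.4501 m/s = 2450.1 mm/s.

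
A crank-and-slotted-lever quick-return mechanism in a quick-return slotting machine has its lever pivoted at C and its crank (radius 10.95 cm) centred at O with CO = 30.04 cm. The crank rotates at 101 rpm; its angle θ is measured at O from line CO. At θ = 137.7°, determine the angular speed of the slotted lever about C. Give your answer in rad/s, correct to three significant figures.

2.44

ω = 10.58 rad/s (from 101 rpm).
Crank pin A relative to C: A = (d + r cosθ, r sinθ); lever angle φ = atan2(r sinθ, d + r cosθ).
Differentiating tanφ: φ̇ = rω(d cosθ + r)/(d² + r² + 2dr cosθ).
d² + r² + 2dr cosθ = |CA|² = 0.0535719 m²;  d cosθ + r = -0.11269 m.
|ω_lever| = |0.1095·10.58·-0.11269| / 0.0535719 = 2.4361 rad/s.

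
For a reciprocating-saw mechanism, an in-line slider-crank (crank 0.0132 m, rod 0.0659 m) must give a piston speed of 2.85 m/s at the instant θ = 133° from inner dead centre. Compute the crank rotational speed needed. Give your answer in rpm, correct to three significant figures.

3270

For an in-line slider-crank, |v_piston| = rω|sinθ|·[1 + r cosθ/√(L² − r² sin²θ)].
With r = 0.0132 m, L = 0.0659 m, θ = 133°: the bracketed kinematic factor |dx/dθ| = 0.0083207 m.
ω = v/|dx/dθ| = 2.85/0.0083207 = 342.52 rad/s.
N = 60ω/(2π) = 3270.8 rpm.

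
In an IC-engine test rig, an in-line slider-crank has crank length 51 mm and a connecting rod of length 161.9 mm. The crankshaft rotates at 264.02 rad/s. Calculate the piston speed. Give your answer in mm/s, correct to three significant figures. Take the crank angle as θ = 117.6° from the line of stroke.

ω = 264 rad/s
For an in-line slider-crank, x = r cosθ + √(L² − r² sin²θ), so v = −rω sinθ·[1 + r cosθ/√(L² − r² sin²θ)].
With r = 0.051 m, L = 0.1619 m, θ = 117.6°: √(L² − r² sin²θ) = 0.15546 m.
v = −0.051·264·0.88620·[1 + 0.051·-0.46330/0.15546] = -10.119 m/s.
|v| = 10.119 m/s = 10119 mm/s.

10100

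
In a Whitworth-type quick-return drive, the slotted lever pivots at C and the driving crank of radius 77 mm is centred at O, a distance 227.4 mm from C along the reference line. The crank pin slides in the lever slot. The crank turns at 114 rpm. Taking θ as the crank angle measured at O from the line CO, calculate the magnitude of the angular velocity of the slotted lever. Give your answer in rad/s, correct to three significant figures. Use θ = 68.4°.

ω = 11.94 rad/s (from 114 rpm).
Crank pin A relative to C: A = (d + r cosθ, r sinθ); lever angle φ = atan2(r sinθ, d + r cosθ).
Differentiating tanφ: φ̇ = rω(d cosθ + r)/(d² + r² + 2dr cosθ).
d² + r² + 2dr cosθ = |CA|² = 0.0705313 m²;  d cosθ + r = +0.16071 m.
|ω_lever| = |0.077·11.94·+0.16071| / 0.0705313 = 2.0945 rad/s.

2.09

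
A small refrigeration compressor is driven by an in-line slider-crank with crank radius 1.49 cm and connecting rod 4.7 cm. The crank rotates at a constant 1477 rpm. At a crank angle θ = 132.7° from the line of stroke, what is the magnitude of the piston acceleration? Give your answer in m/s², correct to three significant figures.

ω = 2π·1477/60 = 154.7 rad/s
x(θ) = r cosθ + √(L² − r² sin²θ); with ω constant, a = ω²·d²x/dθ².
d²x/dθ² = −r cosθ − r²(cos2θ)/√u − r⁴ sin²2θ/(4u^{3/2}),  u = L² − r² sin²θ = 0.00208909 m².
Substituting r = 0.0149 m, L = 0.047 m, θ = 132.7°: d²x/dθ² = +0.010366 m.
a = ω²·d²x/dθ² = (154.7)²·(+0.010366) = +247.99 m/s²;  |a| = 247.99 m/s².

248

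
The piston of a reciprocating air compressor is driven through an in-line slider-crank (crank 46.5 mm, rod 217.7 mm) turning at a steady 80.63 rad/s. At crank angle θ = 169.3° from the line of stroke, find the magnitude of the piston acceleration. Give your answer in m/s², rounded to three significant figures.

237

ω = 80.63 rad/s
x(θ) = r cosθ + √(L² − r² sin²θ); with ω constant, a = ω²·d²x/dθ².
d²x/dθ² = −r cosθ − r²(cos2θ)/√u − r⁴ sin²2θ/(4u^{3/2}),  u = L² − r² sin²θ = 0.0473188 m².
Substituting r = 0.0465 m, L = 0.2177 m, θ = 169.3°: d²x/dθ² = +0.036422 m.
a = ω²·d²x/dθ² = (80.63)²·(+0.036422) = +236.78 m/s²;  |a| = 236.78 m/s².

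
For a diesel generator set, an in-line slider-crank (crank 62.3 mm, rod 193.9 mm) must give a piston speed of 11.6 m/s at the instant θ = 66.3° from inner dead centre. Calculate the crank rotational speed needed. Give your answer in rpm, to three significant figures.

1710

For an in-line slider-crank, |v_piston| = rω|sinθ|·[1 + r cosθ/√(L² − r² sin²θ)].
With r = 0.0623 m, L = 0.1939 m, θ = 66.3°: the bracketed kinematic factor |dx/dθ| = 0.064754 m.
ω = v/|dx/dθ| = 11.6/0.064754 = 179.14 rad/s.
N = 60ω/(2π) = 1710.7 rpm.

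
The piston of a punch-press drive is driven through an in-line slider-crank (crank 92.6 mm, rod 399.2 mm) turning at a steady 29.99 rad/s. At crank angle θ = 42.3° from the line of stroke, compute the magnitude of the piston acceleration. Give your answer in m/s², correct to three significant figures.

63.7

ω = 29.99 rad/s
x(θ) = r cosθ + √(L² − r² sin²θ); with ω constant, a = ω²·d²x/dθ².
d²x/dθ² = −r cosθ − r²(cos2θ)/√u − r⁴ sin²2θ/(4u^{3/2}),  u = L² − r² sin²θ = 0.155477 m².
Substituting r = 0.0926 m, L = 0.3992 m, θ = 42.3°: d²x/dθ² = -0.070834 m.
a = ω²·d²x/dθ² = (29.99)²·(-0.070834) = -63.708 m/s²;  |a| = 63.708 m/s².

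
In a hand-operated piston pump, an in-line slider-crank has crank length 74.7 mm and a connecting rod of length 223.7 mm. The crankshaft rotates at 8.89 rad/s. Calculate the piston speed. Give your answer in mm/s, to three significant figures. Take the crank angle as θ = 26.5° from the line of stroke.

386

ω = 8.89 rad/s
For an in-line slider-crank, x = r cosθ + √(L² − r² sin²θ), so v = −rω sinθ·[1 + r cosθ/√(L² − r² sin²θ)].
With r = 0.0747 m, L = 0.2237 m, θ = 26.5°: √(L² − r² sin²θ) = 0.2212 m.
v = −0.0747·8.89·0.44620·[1 + 0.0747·0.89493/0.2212] = -0.38586 m/s.
|v| = 0.38586 m/s = 385.86 mm/s.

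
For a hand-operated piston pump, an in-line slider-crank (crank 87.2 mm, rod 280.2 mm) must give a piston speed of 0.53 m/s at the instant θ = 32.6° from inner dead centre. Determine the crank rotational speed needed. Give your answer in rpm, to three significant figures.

85.1

For an in-line slider-crank, |v_piston| = rω|sinθ|·[1 + r cosθ/√(L² − r² sin²θ)].
With r = 0.0872 m, L = 0.2802 m, θ = 32.6°: the bracketed kinematic factor |dx/dθ| = 0.059475 m.
ω = v/|dx/dθ| = 0.53/0.059475 = 8.9113 rad/s.
N = 60ω/(2π) = 85.097 rpm.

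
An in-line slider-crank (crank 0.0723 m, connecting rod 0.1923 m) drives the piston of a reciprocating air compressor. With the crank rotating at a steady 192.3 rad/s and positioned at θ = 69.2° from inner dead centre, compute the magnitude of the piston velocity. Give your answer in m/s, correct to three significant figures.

ω = 192.3 rad/s
For an in-line slider-crank, x = r cosθ + √(L² − r² sin²θ), so v = −rω sinθ·[1 + r cosθ/√(L² − r² sin²θ)].
With r = 0.0723 m, L = 0.1923 m, θ = 69.2°: √(L² − r² sin²θ) = 0.18003 m.
v = −0.0723·192.3·0.93483·[1 + 0.0723·0.35511/0.18003] = -14.851 m/s.
|v| = 14.851 m/s.

14.9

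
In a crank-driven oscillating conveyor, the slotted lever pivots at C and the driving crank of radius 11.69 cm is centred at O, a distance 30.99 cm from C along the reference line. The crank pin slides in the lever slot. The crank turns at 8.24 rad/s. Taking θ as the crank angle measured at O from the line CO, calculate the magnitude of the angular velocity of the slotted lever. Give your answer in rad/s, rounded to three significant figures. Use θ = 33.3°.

ω = 8.24 rad/s
Crank pin A relative to C: A = (d + r cosθ, r sinθ); lever angle φ = atan2(r sinθ, d + r cosθ).
Differentiating tanφ: φ̇ = rω(d cosθ + r)/(d² + r² + 2dr cosθ).
d² + r² + 2dr cosθ = |CA|² = 0.170262 m²;  d cosθ + r = +0.37592 m.
|ω_lever| = |0.1169·8.24·+0.37592| / 0.170262 = 2.1267 rad/s.

2.13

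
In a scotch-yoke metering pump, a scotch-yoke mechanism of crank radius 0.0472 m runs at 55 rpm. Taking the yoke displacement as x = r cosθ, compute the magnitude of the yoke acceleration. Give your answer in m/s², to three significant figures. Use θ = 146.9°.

1.31

ω = 5.76 rad/s (from 55 rpm).
x = r cosθ ⇒ ẍ = −rω² cosθ (ω constant).
|a| = rω²|cosθ| = 0.0472·(5.76)²·|cos 146.9°| = 1.3117 m/s².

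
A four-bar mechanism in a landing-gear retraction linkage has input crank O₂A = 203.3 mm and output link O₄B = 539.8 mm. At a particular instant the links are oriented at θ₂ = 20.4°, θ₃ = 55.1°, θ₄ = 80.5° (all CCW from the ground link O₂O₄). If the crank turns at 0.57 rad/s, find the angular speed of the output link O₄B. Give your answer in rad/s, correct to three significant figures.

0.285

ω₂ = 0.57 rad/s
Differentiating the loop-closure r₂e^{iθ₂}+r₃e^{iθ₃}=r₁+r₄e^{iθ₄} gives r₂ω₂e^{iθ₂}+r₃ω₃e^{iθ₃}=r₄ω₄e^{iθ₄}.
Eliminating the other unknown: ω₄ = r₂ω₂ sin(θ₂−θ₃) / [r₄ sin(θ₄−θ₃)].
Numerator sine = -0.56928; denominator sine = +0.42894.
Result = 0.2033·0.57·(-0.56928) / (0.5398·(+0.42894)) = -0.28491 rad/s; magnitude 0.28491 rad/s.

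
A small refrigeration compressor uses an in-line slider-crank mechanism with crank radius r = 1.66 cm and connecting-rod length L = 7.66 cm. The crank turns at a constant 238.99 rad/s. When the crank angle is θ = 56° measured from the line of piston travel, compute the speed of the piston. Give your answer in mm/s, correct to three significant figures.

3690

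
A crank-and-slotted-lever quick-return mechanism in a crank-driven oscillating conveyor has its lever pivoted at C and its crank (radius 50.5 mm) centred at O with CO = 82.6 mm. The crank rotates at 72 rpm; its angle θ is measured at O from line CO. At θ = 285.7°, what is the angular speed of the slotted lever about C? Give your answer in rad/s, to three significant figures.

ω = 7.54 rad/s (from 72 rpm).
Crank pin A relative to C: A = (d + r cosθ, r sinθ); lever angle φ = atan2(r sinθ, d + r cosθ).
Differentiating tanφ: φ̇ = rω(d cosθ + r)/(d² + r² + 2dr cosθ).
d² + r² + 2dr cosθ = |CA|² = 0.0116305 m²;  d cosθ + r = +0.072852 m.
|ω_lever| = |0.0505·7.54·+0.072852| / 0.0116305 = 2.385 rad/s.

2.39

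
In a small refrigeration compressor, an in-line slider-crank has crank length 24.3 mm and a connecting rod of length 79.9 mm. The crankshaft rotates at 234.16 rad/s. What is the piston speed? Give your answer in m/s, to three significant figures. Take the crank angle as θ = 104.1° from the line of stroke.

5.09

ω = 234.2 rad/s
For an in-line slider-crank, x = r cosθ + √(L² − r² sin²θ), so v = −rω sinθ·[1 + r cosθ/√(L² − r² sin²θ)].
With r = 0.0243 m, L = 0.0799 m, θ = 104.1°: √(L² − r² sin²θ) = 0.076345 m.
v = −0.0243·234.2·0.96987·[1 + 0.0243·-0.24362/0.076345] = -5.0907 m/s.
|v| = 5.0907 m/s.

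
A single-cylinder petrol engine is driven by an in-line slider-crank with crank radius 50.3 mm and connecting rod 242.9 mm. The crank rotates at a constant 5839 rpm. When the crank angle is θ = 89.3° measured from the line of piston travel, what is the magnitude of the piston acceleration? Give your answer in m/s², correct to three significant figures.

3750

ω = 2π·5839/60 = 611.5 rad/s
x(θ) = r cosθ + √(L² − r² sin²θ); with ω constant, a = ω²·d²x/dθ².
d²x/dθ² = −r cosθ − r²(cos2θ)/√u − r⁴ sin²2θ/(4u^{3/2}),  u = L² − r² sin²θ = 0.0564707 m².
Substituting r = 0.0503 m, L = 0.2429 m, θ = 89.3°: d²x/dθ² = +0.010029 m.
a = ω²·d²x/dθ² = (611.5)²·(+0.010029) = +3749.7 m/s²;  |a| = 3749.7 m/s².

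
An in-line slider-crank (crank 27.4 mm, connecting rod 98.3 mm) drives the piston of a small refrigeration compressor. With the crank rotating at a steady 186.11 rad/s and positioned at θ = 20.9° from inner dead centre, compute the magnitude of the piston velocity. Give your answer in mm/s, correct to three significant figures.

2300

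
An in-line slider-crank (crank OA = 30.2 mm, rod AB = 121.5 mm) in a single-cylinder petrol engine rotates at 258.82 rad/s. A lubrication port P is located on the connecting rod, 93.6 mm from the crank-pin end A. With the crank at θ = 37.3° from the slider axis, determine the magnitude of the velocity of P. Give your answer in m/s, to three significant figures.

ω = 258.8 rad/s.  Crank-pin speed |V_A| = rω = 7.8164 m/s, perpendicular to OA.
Rod angle: sinφ = −(r/L) sinθ ⇒ φ = -8.663°; ω_rod = −rω cosθ/√(L²−r²sin²θ) = -51.765 rad/s.
V_P = V_A + ω_rod × AP, with AP = 0.0936 m along the rod.
Components: V_Px = −rω sinθ − a·ω_rod·sinφ = -5.4664 m/s;  V_Py = rω cosθ + a·ω_rod·cosφ = +1.4278 m/s.
|V_P| = √(V_Px² + V_Py²) = 5.6498 m/s.

5.65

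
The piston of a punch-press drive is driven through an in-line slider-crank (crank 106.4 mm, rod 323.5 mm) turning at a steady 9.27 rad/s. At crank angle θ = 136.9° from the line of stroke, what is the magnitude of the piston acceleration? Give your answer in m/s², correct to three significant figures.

ω = 9.27 rad/s
x(θ) = r cosθ + √(L² − r² sin²θ); with ω constant, a = ω²·d²x/dθ².
d²x/dθ² = −r cosθ − r²(cos2θ)/√u − r⁴ sin²2θ/(4u^{3/2}),  u = L² − r² sin²θ = 0.0993669 m².
Substituting r = 0.1064 m, L = 0.3235 m, θ = 136.9°: d²x/dθ² = +0.074291 m.
a = ω²·d²x/dθ² = (9.27)²·(+0.074291) = +6.384 m/s²;  |a| = 6.384 m/s².

6.38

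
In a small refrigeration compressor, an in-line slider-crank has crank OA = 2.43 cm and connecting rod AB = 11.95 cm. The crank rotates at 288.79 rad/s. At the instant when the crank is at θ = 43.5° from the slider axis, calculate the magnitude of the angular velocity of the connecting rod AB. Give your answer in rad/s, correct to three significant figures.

43.0

ω = 288.8 rad/s
The rod makes angle φ with the slider axis where L sinφ = r sinθ; differentiating, L cosφ·φ̇ = r ω cosθ.
L cosφ = √(L² − r² sin²θ) = 0.11832 m.
|ω_rod| = r ω |cosθ| / √(L² − r² sin²θ) = 0.0243·288.8·0.72537/0.11832 = 43.021 rad/s.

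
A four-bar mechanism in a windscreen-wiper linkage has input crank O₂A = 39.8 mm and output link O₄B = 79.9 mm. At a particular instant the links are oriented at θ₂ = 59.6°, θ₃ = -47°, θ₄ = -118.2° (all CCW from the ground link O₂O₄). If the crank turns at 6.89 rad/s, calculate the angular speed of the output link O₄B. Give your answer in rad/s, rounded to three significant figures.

ω₂ = 6.89 rad/s
Differentiating the loop-closure r₂e^{iθ₂}+r₃e^{iθ₃}=r₁+r₄e^{iθ₄} gives r₂ω₂e^{iθ₂}+r₃ω₃e^{iθ₃}=r₄ω₄e^{iθ₄}.
Eliminating the other unknown: ω₄ = r₂ω₂ sin(θ₂−θ₃) / [r₄ sin(θ₄−θ₃)].
Numerator sine = +0.95832; denominator sine = -0.94665.
Result = 0.0398·6.89·(+0.95832) / (0.0799·(-0.94665)) = -3.4744 rad/s; magnitude 3.4744 rad/s.

3.47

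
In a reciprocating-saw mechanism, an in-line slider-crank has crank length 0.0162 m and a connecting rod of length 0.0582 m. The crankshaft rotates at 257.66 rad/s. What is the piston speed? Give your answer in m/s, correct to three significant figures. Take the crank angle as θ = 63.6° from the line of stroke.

4.22

ω = 257.7 rad/s
For an in-line slider-crank, x = r cosθ + √(L² − r² sin²θ), so v = −rω sinθ·[1 + r cosθ/√(L² − r² sin²θ)].
With r = 0.0162 m, L = 0.0582 m, θ = 63.6°: √(L² − r² sin²θ) = 0.056362 m.
v = −0.0162·257.7·0.89571·[1 + 0.0162·0.44464/0.056362] = -4.2166 m/s.
|v| = 4.2166 m/s.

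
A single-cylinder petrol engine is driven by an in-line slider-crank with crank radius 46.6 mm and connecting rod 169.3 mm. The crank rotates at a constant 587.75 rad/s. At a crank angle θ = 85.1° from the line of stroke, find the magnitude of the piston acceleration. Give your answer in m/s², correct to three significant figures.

3160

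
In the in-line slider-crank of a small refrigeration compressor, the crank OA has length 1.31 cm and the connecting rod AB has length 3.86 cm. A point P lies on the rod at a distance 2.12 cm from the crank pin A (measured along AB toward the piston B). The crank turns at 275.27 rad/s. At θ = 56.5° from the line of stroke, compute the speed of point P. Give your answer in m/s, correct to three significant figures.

ω = 275.3 rad/s.  Crank-pin speed |V_A| = rω = 3.606 m/s, perpendicular to OA.
Rod angle: sinφ = −(r/L) sinθ ⇒ φ = -16.439°; ω_rod = −rω cosθ/√(L²−r²sin²θ) = -53.76 rad/s.
V_P = V_A + ω_rod × AP, with AP = 0.0212 m along the rod.
Components: V_Px = −rω sinθ − a·ω_rod·sinφ = -3.3296 m/s;  V_Py = rω cosθ + a·ω_rod·cosφ = +0.89718 m/s.
|V_P| = √(V_Px² + V_Py²) = 3.4483 m/s.

3.45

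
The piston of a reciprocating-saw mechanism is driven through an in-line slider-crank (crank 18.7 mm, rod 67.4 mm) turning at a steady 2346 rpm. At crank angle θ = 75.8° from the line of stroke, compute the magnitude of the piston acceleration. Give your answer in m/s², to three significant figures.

7.60

ω = 2π·2346/60 = 245.7 rad/s
x(θ) = r cosθ + √(L² − r² sin²θ); with ω constant, a = ω²·d²x/dθ².
d²x/dθ² = −r cosθ − r²(cos2θ)/√u − r⁴ sin²2θ/(4u^{3/2}),  u = L² − r² sin²θ = 0.00421411 m².
Substituting r = 0.0187 m, L = 0.0674 m, θ = 75.8°: d²x/dθ² = +0.00012596 m.
a = ω²·d²x/dθ² = (245.7)²·(+0.00012596) = +7.602 m/s²;  |a| = 7.602 m/s².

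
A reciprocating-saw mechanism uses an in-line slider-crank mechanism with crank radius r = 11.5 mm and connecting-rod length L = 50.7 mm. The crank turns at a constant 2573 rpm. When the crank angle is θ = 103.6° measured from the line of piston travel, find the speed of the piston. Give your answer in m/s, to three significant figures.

ω = 2π·2573/60 = 269.4 rad/s
For an in-line slider-crank, x = r cosθ + √(L² − r² sin²θ), so v = −rω sinθ·[1 + r cosθ/√(L² − r² sin²θ)].
With r = 0.0115 m, L = 0.0507 m, θ = 103.6°: √(L² − r² sin²θ) = 0.049453 m.
v = −0.0115·269.4·0.97196·[1 + 0.0115·-0.23514/0.049453] = -2.847 m/s.
|v| = 2.847 m/s.

2.85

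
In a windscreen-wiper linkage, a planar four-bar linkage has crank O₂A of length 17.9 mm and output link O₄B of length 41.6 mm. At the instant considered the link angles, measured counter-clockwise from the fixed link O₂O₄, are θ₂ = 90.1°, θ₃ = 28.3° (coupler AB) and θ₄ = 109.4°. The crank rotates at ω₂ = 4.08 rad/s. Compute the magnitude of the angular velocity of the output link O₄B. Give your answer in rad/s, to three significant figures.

ω₂ = 4.08 rad/s
Differentiating the loop-closure r₂e^{iθ₂}+r₃e^{iθ₃}=r₁+r₄e^{iθ₄} gives r₂ω₂e^{iθ₂}+r₃ω₃e^{iθ₃}=r₄ω₄e^{iθ₄}.
Eliminating the other unknown: ω₄ = r₂ω₂ sin(θ₂−θ₃) / [r₄ sin(θ₄−θ₃)].
Numerator sine = +0.88130; denominator sine = +0.98796.
Result = 0.0179·4.08·(+0.88130) / (0.0416·(+0.98796)) = +1.5661 rad/s; magnitude 1.5661 rad/s.

1.57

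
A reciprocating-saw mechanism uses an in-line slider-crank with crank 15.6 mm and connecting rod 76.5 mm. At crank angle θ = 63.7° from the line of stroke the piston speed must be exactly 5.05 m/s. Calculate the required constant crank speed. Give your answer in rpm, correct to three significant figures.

3160

For an in-line slider-crank, |v_piston| = rω|sinθ|·[1 + r cosθ/√(L² − r² sin²θ)].
With r = 0.0156 m, L = 0.0765 m, θ = 63.7°: the bracketed kinematic factor |dx/dθ| = 0.01527 m.
ω = v/|dx/dθ| = 5.05/0.01527 = 330.7 rad/s.
N = 60ω/(2π) = 3158 rpm.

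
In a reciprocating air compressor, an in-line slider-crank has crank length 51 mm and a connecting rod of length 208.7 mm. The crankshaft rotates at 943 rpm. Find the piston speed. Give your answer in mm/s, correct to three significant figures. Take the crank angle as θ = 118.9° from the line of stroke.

ω = 2π·943/60 = 98.75 rad/s
For an in-line slider-crank, x = r cosθ + √(L² − r² sin²θ), so v = −rω sinθ·[1 + r cosθ/√(L² − r² sin²θ)].
With r = 0.051 m, L = 0.2087 m, θ = 118.9°: √(L² − r² sin²θ) = 0.20387 m.
v = −0.051·98.75·0.87546·[1 + 0.051·-0.48328/0.20387] = -3.876 m/s.
|v| = 3.876 m/s = 3876 mm/s.

3880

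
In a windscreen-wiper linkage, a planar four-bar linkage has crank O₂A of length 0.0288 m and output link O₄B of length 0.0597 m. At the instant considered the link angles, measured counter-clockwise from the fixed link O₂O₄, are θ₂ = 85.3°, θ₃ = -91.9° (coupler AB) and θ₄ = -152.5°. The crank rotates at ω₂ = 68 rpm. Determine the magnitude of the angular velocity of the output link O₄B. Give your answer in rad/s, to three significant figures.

0.193

ω₂ = 7.121 rad/s (from 68 rpm).
Differentiating the loop-closure r₂e^{iθ₂}+r₃e^{iθ₃}=r₁+r₄e^{iθ₄} gives r₂ω₂e^{iθ₂}+r₃ω₃e^{iθ₃}=r₄ω₄e^{iθ₄}.
Eliminating the other unknown: ω₄ = r₂ω₂ sin(θ₂−θ₃) / [r₄ sin(θ₄−θ₃)].
Numerator sine = +0.04885; denominator sine = -0.87121.
Result = 0.0288·7.121·(+0.04885) / (0.0597·(-0.87121)) = -0.19262 rad/s; magnitude 0.19262 rad/s.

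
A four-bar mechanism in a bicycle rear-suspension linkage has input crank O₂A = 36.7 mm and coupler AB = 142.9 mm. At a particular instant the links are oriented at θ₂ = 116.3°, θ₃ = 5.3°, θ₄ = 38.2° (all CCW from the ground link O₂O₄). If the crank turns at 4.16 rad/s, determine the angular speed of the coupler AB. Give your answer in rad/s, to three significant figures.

1.92

ω₂ = 4.16 rad/s
Differentiating the loop-closure r₂e^{iθ₂}+r₃e^{iθ₃}=r₁+r₄e^{iθ₄} gives r₂ω₂e^{iθ₂}+r₃ω₃e^{iθ₃}=r₄ω₄e^{iθ₄}.
Eliminating the other unknown: ω₃ = r₂ω₂ sin(θ₄−θ₂) / [r₃ sin(θ₃−θ₄)].
Numerator sine = -0.97851; denominator sine = -0.54317.
Result = 0.0367·4.16·(-0.97851) / (0.1429·(-0.54317)) = +1.9247 rad/s; magnitude 1.9247 rad/s.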